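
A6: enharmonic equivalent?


Let's work it out.
Enharmonic notes sound the same pitch but are spelled with different letter names
A and Bbb name the same pitch class
= Bbb6


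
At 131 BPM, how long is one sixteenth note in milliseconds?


Let's work it out.
One quarter-note beat = 60000 / BPM = 60000 / 131 ms
Sixteenth note = 1/4 × quarter note
Duration = 1/4 × 60000 / 131 = 15000 / 131
= 114.5 ms


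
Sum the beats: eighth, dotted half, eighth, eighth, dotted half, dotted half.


Working:
Beat values:
  eighth = 0.5 beats
  dotted half = 3 beats
  eighth = 0.5 beats
  eighth = 0.5 beats
  dotted half = 3 beats
  dotted half = 3 beats
Sum = 0.5 + 3 + 0.5 + 0.5 + 3 + 3
= 10.5 beats


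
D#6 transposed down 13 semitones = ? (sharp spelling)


Reasoning:
D#6: chromatic position 3 in octave 6 → absolute = 6×12 + 3 = 75
Transpose down 13: 75 - 13 = 62
62 = 5×12 + 2 → D in octave 5
Result = D5


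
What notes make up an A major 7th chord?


Step by step:
Major 7th chord = root + major 3rd + perfect 5th + major 7th
Seventh chords stack in thirds, so the letter names are A-C-E-G
Root: A
Major 3rd above A: C#
Perfect 5th above A: E
Major 7th above A: G#
Chord = A C# E G#


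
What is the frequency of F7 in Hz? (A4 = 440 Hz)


f = 440 × 2^(n/12) where n = semitones from A4
F7: 32 semitones from A4
f = 440 × 2^(32/12)
f = 2793.83 Hz


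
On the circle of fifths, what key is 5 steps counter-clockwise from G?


Reasoning:
Each counter-clockwise step moves down a perfect 5th (= up a perfect 4th)
From G: G → C → F → Bb → Eb → Ab
= Ab


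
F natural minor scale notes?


Solution.
Natural minor scale pattern: W-H-W-W-H-W-W (2-1-2-2-1-2-2 semitones)
Starting from F:
  F + 2 semitones → G
  G + 1 semitone → Ab
  Ab + 2 semitones → Bb
  Bb + 2 semitones → C
  C + 1 semitone → Db
  Db + 2 semitones → Eb
  Eb + 2 semitones → F
Scale = F G Ab Bb C Db Eb


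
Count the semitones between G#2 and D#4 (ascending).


Absolute semitone position = octave×12 + chromatic position
G#2: 2×12 + 8 = 32
D#4: 4×12 + 3 = 51
Difference = 51 - 32 = 19
= 19 semitones


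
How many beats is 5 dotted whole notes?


Reasoning:
Base whole note = 4 beats
Dot 1 adds half the previous value: +2
One dotted whole = 4 + 2 = 6
5 of them = 5 × 6 = 30
= 30 beats


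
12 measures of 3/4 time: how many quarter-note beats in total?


Let's work it out.
Time signature 3/4: the bottom number 4 means the quarter note gets one count
The top number 3 means 3 quarter-note beats per measure
Total = 3 × 12 measures
= 36 quarter-note beats


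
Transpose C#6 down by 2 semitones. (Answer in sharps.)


Step by step:
C#6: chromatic position 1 in octave 6 → absolute = 6×12 + 1 = 73
Transpose down 2: 73 - 2 = 71
71 = 5×12 + 11 → B in octave 5
Result = B5


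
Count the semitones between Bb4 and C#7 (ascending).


Working:
Absolute semitone position = octave×12 + chromatic position
Bb4: 4×12 + 10 = 58
C#7: 7×12 + 1 = 85
Difference = 85 - 58 = 27
= 27 semitones


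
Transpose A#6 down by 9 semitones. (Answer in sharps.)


Reasoning:
A#6: chromatic position 10 in octave 6 → absolute = 6×12 + 10 = 82
Transpose down 9: 82 - 9 = 73
73 = 6×12 + 1 → C# in octave 6
Result = C#6


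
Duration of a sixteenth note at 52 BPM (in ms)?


Let's work it out.
One quarter-note beat = 60000 / BPM = 60000 / 52 ms
Sixteenth note = 1/4 × quarter note
Duration = 1/4 × 60000 / 52 = 15000 / 52
= 288.5 ms


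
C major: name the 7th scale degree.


Step by step:
Major scale pattern: W-W-H-W-W-W-H (2-2-1-2-2-2-1 semitones)
Starting from C:
  C + 2 semitones → D
  D + 2 semitones → E
  E + 1 semitone → F
  F + 2 semitones → G
  G + 2 semitones → A
  A + 2 semitones → B
  B + 1 semitone → C
Scale: C D E F G A B
Degree 7 = B


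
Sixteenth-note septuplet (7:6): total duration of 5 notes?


Septuplet: 7 notes occupy the space of 6 sixteenth notes
Space = 6 × 1/4 = 3/2 beats
Each septuplet note = 3/2 / 7 = 3/14 beats
5 notes = 5 × 3/14 = 15/14
= 15/14 beats


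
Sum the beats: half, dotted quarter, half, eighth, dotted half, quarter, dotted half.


Step by step:
Beat values:
  half = 2 beats
  dotted quarter = 1.5 beats
  half = 2 beats
  eighth = 0.5 beats
  dotted half = 3 beats
  quarter = 1 beat
  dotted half = 3 beats
Sum = 2 + 1.5 + 2 + 0.5 + 3 + 1 + 3
= 13 beats


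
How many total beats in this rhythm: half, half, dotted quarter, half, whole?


Solution.
Beat values:
  half = 2 beats
  half = 2 beats
  dotted quarter = 1.5 beats
  half = 2 beats
  whole = 4 beats
Sum = 2 + 2 + 1.5 + 2 + 4
= 11.5 beats


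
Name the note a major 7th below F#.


A 7th spans 7 letter names, so from F we land on G
A major 7th = 11 semitones below F#
Spell G at that pitch: G
= G


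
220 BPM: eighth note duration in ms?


Solution.
One quarter-note beat = 60000 / BPM = 60000 / 220 ms
Eighth note = 1/2 × quarter note
Duration = 1/2 × 60000 / 220 = 30000 / 220
= 136.4 ms


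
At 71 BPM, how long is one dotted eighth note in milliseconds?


Solution.
One quarter-note beat = 60000 / BPM = 60000 / 71 ms
Dotted eighth note = 3/4 × quarter note
Duration = 3/4 × 60000 / 71 = 45000 / 71
= 633.8 ms


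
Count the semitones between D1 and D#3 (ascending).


Absolute semitone position = octave×12 + chromatic position
D1: 1×12 + 2 = 14
D#3: 3×12 + 3 = 39
Difference = 39 - 14 = 25
= 25 semitones


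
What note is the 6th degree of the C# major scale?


Working:
Major scale pattern: W-W-H-W-W-W-H (2-2-1-2-2-2-1 semitones)
Starting from C#:
  C# + 2 semitones → D#
  D# + 2 semitones → E#
  E# + 1 semitone → F#
  F# + 2 semitones → G#
  G# + 2 semitones → A#
  A# + 2 semitones → B#
  B# + 1 semitone → C#
Scale: C# D# E# F# G# A# B#
Degree 6 = A#


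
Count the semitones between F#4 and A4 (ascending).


Absolute semitone position = octave×12 + chromatic position
F#4: 4×12 + 6 = 54
A4: 4×12 + 9 = 57
Difference = 57 - 54 = 3
= 3 semitones


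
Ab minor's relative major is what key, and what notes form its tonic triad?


The relative major shares the key signature and is a minor 3rd above the minor tonic
A minor 3rd above Ab is Cb
→ relative major of Ab minor is Cb major
Tonic triad of Cb major = root + major 3rd + perfect 5th = Cb Eb Gb
= Cb major; triad = Cb Eb Gb


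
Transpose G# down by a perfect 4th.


perfect 4th: 4 letter names, 5 semitones
Letter: G - 3 → D
Pitch: G# - 5 semitones, spelled as a D → D#
= D#


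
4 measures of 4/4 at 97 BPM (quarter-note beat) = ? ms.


Quarter-note beat duration = 60000 / 97 ms
Beats per measure (4/4) = 4
One measure = 4 × 60000 / 97 = 240000 / 97 ms
4 measures = 4 × 240000 / 97 = 960000 / 97
= 9896.9 ms


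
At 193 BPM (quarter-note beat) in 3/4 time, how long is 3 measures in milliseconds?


Solution.
Quarter-note beat duration = 60000 / 193 ms
Beats per measure (3/4) = 3
One measure = 3 × 60000 / 193 = 180000 / 193 ms
3 measures = 3 × 180000 / 193 = 540000 / 193
= 2797.9 ms


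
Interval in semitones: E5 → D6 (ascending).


Solution.
Absolute semitone position = octave×12 + chromatic position
E5: 5×12 + 4 = 64
D6: 6×12 + 2 = 74
Difference = 74 - 64 = 10
= 10 semitones


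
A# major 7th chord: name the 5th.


Step by step:
Major 7th chord = root + major 3rd + perfect 5th + major 7th
Seventh chords stack in thirds, so the letter names are A-C-E-G
Root: A#
Major 3rd above A#: C##
Perfect 5th above A#: E#
Major 7th above A#: G##
The 5th = E#


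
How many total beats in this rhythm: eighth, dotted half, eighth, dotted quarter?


Working:
Beat values:
  eighth = 0.5 beats
  dotted half = 3 beats
  eighth = 0.5 beats
  dotted quarter = 1.5 beats
Sum = 0.5 + 3 + 0.5 + 1.5
= 5.5 beats


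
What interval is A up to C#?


Working:
Letter names: A → C spans 3 letter names → a 3rd
Semitones: A → C# = 4 half-steps
A 3rd of 4 semitones is a major 3rd
= major 3rd


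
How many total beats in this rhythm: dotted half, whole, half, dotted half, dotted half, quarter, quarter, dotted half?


Beat values:
  dotted half = 3 beats
  whole = 4 beats
  half = 2 beats
  dotted half = 3 beats
  dotted half = 3 beats
  quarter = 1 beat
  quarter = 1 beat
  dotted half = 3 beats
Sum = 3 + 4 + 2 + 3 + 3 + 1 + 1 + 3
= 20 beats


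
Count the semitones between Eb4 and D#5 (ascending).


Reasoning:
Absolute semitone position = octave×12 + chromatic position
Eb4: 4×12 + 3 = 51
D#5: 5×12 + 3 = 63
Difference = 63 - 51 = 12
= 12 semitones


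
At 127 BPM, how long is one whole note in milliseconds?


Reasoning:
One quarter-note beat = 60000 / BPM = 60000 / 127 ms
Whole note = 4 × quarter note
Duration = 4 × 60000 / 127 = 240000 / 127
= 1889.8 ms


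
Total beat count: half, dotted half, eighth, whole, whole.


Solution.
Beat values:
  half = 2 beats
  dotted half = 3 beats
  eighth = 0.5 beats
  whole = 4 beats
  whole = 4 beats
Sum = 2 + 3 + 0.5 + 4 + 4
= 13.5 beats


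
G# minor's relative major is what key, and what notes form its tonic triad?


Let's work it out.
The relative major shares the key signature and is a minor 3rd above the minor tonic
A minor 3rd above G# is B
→ relative major of G# minor is B major
Tonic triad of B major = root + major 3rd + perfect 5th = B D# F#
= B major; triad = B D# F#


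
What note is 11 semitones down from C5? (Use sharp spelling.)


C5: chromatic position 0 in octave 5 → absolute = 5×12 + 0 = 60
Transpose down 11: 60 - 11 = 49
49 = 4×12 + 1 → C# in octave 4
Result = C#4


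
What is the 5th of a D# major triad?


Major triad = root + major 3rd (4 semitones) + perfect 5th (7 semitones)
A triad on D# stacks thirds, so the chord tones use letter names D-F-A
Root: D#
Major 3rd above D#: F##
Perfect 5th above D#: A#
The 5th = A#


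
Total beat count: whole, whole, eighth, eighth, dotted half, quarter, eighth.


Beat values:
  whole = 4 beats
  whole = 4 beats
  eighth = 0.5 beats
  eighth = 0.5 beats
  dotted half = 3 beats
  quarter = 1 beat
  eighth = 0.5 beats
Sum = 4 + 4 + 0.5 + 0.5 + 3 + 1 + 0.5
= 13.5 beats


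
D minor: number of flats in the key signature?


Step by step:
Flat minor keys: A(0), D(1), G(2), C(3), F(4), Bb(5), Eb(6), Ab(7)
D minor has 1 flat
Order of flats: Bb Eb Ab Db Gb Cb Fb → first 1: Bb
= 1 flat


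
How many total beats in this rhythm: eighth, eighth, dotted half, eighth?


Beat values:
  eighth = 0.5 beats
  eighth = 0.5 beats
  dotted half = 3 beats
  eighth = 0.5 beats
Sum = 0.5 + 0.5 + 3 + 0.5
= 4.5 beats


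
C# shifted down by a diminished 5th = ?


Working:
diminished 5th: 5 letter names, 6 semitones
Letter: C - 4 → F
Pitch: C# - 6 semitones, spelled as an F → F##
= F##


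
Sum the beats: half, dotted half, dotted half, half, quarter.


Working:
Beat values:
  half = 2 beats
  dotted half = 3 beats
  dotted half = 3 beats
  half = 2 beats
  quarter = 1 beat
Sum = 2 + 3 + 3 + 2 + 1
= 11 beats


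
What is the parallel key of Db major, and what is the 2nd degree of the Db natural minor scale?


Parallel keys share the same tonic but differ in mode
Db major → parallel is Db minor
Db natural minor scale: Db Eb Fb Gb Ab Bbb Cb
= Db minor; 2nd degree = Eb


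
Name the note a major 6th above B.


A 6th spans 6 letter names, so from B we land on G
A major 6th = 9 semitones above B
Spell G at that pitch: G#
= G#


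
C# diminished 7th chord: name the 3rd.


Reasoning:
Diminished 7th chord = root + minor 3rd + diminished 5th + diminished 7th
Seventh chords stack in thirds, so the letter names are C-E-G-B
Root: C#
Minor 3rd above C#: E
Diminished 5th above C#: G
Diminished 7th above C#: Bb
The 3rd = E


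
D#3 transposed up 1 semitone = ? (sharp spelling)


Working:
D#3: chromatic position 3 in octave 3 → absolute = 3×12 + 3 = 39
Transpose up 1: 39 + 1 = 40
40 = 3×12 + 4 → E in octave 3
Result = E3


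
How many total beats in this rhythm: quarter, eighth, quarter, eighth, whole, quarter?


Beat values:
  quarter = 1 beat
  eighth = 0.5 beats
  quarter = 1 beat
  eighth = 0.5 beats
  whole = 4 beats
  quarter = 1 beat
Sum = 1 + 0.5 + 1 + 0.5 + 4 + 1
= 8 beats


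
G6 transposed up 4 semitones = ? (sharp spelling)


G6: chromatic position 7 in octave 6 → absolute = 6×12 + 7 = 79
Transpose up 4: 79 + 4 = 83
83 = 6×12 + 11 → B in octave 6
Result = B6


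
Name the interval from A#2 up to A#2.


Solution.
Letter names: A → A spans 1 letter name → a unison
Semitones: A#2 → A#2 = 0 half-steps
A unison of 0 semitones is a perfect unison
= perfect unison


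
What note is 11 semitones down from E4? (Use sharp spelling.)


Reasoning:
E4: chromatic position 4 in octave 4 → absolute = 4×12 + 4 = 52
Transpose down 11: 52 - 11 = 41
41 = 3×12 + 5 → F in octave 3
Result = F3


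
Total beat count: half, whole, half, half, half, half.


Reasoning:
Beat values:
  half = 2 beats
  whole = 4 beats
  half = 2 beats
  half = 2 beats
  half = 2 beats
  half = 2 beats
Sum = 2 + 4 + 2 + 2 + 2 + 2
= 14 beats


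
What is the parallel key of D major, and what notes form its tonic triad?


Reasoning:
Parallel keys share the same tonic but differ in mode
D major → parallel is D minor
Tonic triad of D minor = D F A
= D minor; triad = D F A


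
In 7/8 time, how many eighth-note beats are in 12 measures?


Time signature 7/8: the bottom number 8 means the eighth note gets one count
The top number 7 means 7 eighth-note beats per measure
Total = 7 × 12 measures
= 84 eighth-note beats


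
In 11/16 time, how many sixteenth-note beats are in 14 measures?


Let's work it out.
Time signature 11/16: the bottom number 16 means the sixteenth note gets one count
The top number 11 means 11 sixteenth-note beats per measure
Total = 11 × 14 measures
= 154 sixteenth-note beats


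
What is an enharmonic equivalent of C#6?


Enharmonic notes sound the same pitch but are spelled with different letter names
C# and Db name the same pitch class
= Db6


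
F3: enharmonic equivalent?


Reasoning:
Enharmonic notes sound the same pitch but are spelled with different letter names
F and Gbb name the same pitch class
= Gbb3


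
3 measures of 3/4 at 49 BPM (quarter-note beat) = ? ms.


Quarter-note beat duration = 60000 / 49 ms
Beats per measure (3/4) = 3
One measure = 3 × 60000 / 49 = 180000 / 49 ms
3 measures = 3 × 180000 / 49 = 540000 / 49
= 11020.4 ms


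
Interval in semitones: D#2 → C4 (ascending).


Let's work it out.
Absolute semitone position = octave×12 + chromatic position
D#2: 2×12 + 3 = 27
C4: 4×12 + 0 = 48
Difference = 48 - 27 = 21
= 21 semitones


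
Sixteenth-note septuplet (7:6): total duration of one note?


Solution.
Septuplet: 7 notes occupy the space of 6 sixteenth notes
Space = 6 × 1/4 = 3/2 beats
Each septuplet note = 3/2 / 7 = 3/14 beats
= 3/14 beats


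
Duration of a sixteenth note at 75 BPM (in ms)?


One quarter-note beat = 60000 / BPM = 60000 / 75 ms
Sixteenth note = 1/4 × quarter note
Duration = 1/4 × 60000 / 75 = 15000 / 75
= 200.0 ms


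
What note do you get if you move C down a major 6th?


Reasoning:
major 6th: 6 letter names, 9 semitones
Letter: C - 5 → E
Pitch: C - 9 semitones, spelled as an E → Eb
= Eb


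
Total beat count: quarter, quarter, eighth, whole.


Step by step:
Beat values:
  quarter = 1 beat
  quarter = 1 beat
  eighth = 0.5 beats
  whole = 4 beats
Sum = 1 + 1 + 0.5 + 4
= 6.5 beats


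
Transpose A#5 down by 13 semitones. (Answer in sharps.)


Working:
A#5: chromatic position 10 in octave 5 → absolute = 5×12 + 10 = 70
Transpose down 13: 70 - 13 = 57
57 = 4×12 + 9 → A in octave 4
Result = A4


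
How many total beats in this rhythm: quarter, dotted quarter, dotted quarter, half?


Beat values:
  quarter = 1 beat
  dotted quarter = 1.5 beats
  dotted quarter = 1.5 beats
  half = 2 beats
Sum = 1 + 1.5 + 1.5 + 2
= 6 beats


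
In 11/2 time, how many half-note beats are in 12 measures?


Working:
Time signature 11/2: the bottom number 2 means the half note gets one count
The top number 11 means 11 half-note beats per measure
Total = 11 × 12 measures
= 132 half-note beats


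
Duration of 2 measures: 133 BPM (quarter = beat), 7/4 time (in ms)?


Step by step:
Quarter-note beat duration = 60000 / 133 ms
Beats per measure (7/4) = 7
One measure = 7 × 60000 / 133 = 420000 / 133 ms
2 measures = 2 × 420000 / 133 = 840000 / 133
= 6315.8 ms


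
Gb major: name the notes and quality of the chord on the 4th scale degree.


Gb major scale: Gb Ab Bb Cb Db Eb F
Diatonic triad on degree 4 stacks scale notes 4, 6, 1: Cb Eb Gb
Cb→Eb = 4 semitones; Cb→Gb = 7 semitones → major triad
= Cb Eb Gb (major)


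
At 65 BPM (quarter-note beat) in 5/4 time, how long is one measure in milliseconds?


Let's work it out.
Quarter-note beat duration = 60000 / 65 ms
Beats per measure (5/4) = 5
One measure = 5 × 60000 / 65 = 300000 / 65 ms
= 4615.4 ms


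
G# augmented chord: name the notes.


Reasoning:
Augmented triad = root + major 3rd (4 semitones) + augmented 5th (8 semitones)
A triad on G# stacks thirds, so the chord tones use letter names G-B-D
Root: G#
Major 3rd above G#: B#
Augmented 5th above G#: D##
Chord = G# B# D##


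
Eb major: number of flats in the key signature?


Working:
Flat major keys: C(0), F(1), Bb(2), Eb(3), Ab(4), Db(5), Gb(6), Cb(7)
Eb major has 3 flats
Order of flats: Bb Eb Ab Db Gb Cb Fb → first 3: Bb, Eb, Ab
= 3 flats


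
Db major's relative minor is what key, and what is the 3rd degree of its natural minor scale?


Reasoning:
The relative minor shares the major's key signature and starts on its 6th degree
6th degree = a major 6th above the tonic; a major 6th above Db is Bb
→ relative minor of Db major is Bb minor
Bb natural minor scale: Bb C Db Eb F Gb Ab
= Bb minor; 3rd degree = Db


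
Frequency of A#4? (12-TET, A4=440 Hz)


Step by step:
f = 440 × 2^(n/12) where n = semitones from A4
A#4: 1 semitones from A4
f = 440 × 2^(1/12)
f = 466.16 Hz


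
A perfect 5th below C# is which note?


A 5th spans 5 letter names, so from C we land on F
A perfect 5th = 7 semitones below C#
Spell F at that pitch: F#
= F#


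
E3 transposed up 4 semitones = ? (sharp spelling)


E3: chromatic position 4 in octave 3 → absolute = 3×12 + 4 = 40
Transpose up 4: 40 + 4 = 44
44 = 3×12 + 8 → G# in octave 3
Result = G#3


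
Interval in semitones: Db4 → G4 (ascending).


Reasoning:
Absolute semitone position = octave×12 + chromatic position
Db4: 4×12 + 1 = 49
G4: 4×12 + 7 = 55
Difference = 55 - 49 = 6
= 6 semitones


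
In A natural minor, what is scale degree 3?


Let's work it out.
Natural minor scale pattern: W-H-W-W-H-W-W (2-1-2-2-1-2-2 semitones)
Starting from A:
  A + 2 semitones → B
  B + 1 semitone → C
  C + 2 semitones → D
  D + 2 semitones → E
  E + 1 semitone → F
  F + 2 semitones → G
  G + 2 semitones → A
Scale: A B C D E F G
Degree 3 = C


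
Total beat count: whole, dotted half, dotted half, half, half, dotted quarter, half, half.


Let's work it out.
Beat values:
  whole = 4 beats
  dotted half = 3 beats
  dotted half = 3 beats
  half = 2 beats
  half = 2 beats
  dotted quarter = 1.5 beats
  half = 2 beats
  half = 2 beats
Sum = 4 + 3 + 3 + 2 + 2 + 1.5 + 2 + 2
= 19.5 beats


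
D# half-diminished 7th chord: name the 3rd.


Half-diminished 7th chord = root + minor 3rd + diminished 5th + minor 7th
Seventh chords stack in thirds, so the letter names are D-F-A-C
Root: D#
Minor 3rd above D#: F#
Diminished 5th above D#: A
Minor 7th above D#: C#
The 3rd = F#


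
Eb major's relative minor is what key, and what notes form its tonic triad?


Reasoning:
The relative minor shares the major's key signature and starts on its 6th degree
6th degree = a major 6th above the tonic; a major 6th above Eb is C
→ relative minor of Eb major is C minor
Tonic triad of C minor = root + minor 3rd + perfect 5th = C Eb G
= C minor; triad = C Eb G


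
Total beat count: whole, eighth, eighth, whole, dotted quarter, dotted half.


Working:
Beat values:
  whole = 4 beats
  eighth = 0.5 beats
  eighth = 0.5 beats
  whole = 4 beats
  dotted quarter = 1.5 beats
  dotted half = 3 beats
Sum = 4 + 0.5 + 0.5 + 4 + 1.5 + 3
= 13.5 beats


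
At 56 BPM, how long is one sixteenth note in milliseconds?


Working:
One quarter-note beat = 60000 / BPM = 60000 / 56 ms
Sixteenth note = 1/4 × quarter note
Duration = 1/4 × 60000 / 56 = 15000 / 56
= 267.9 ms


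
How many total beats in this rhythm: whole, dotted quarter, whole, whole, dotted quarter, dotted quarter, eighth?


Solution.
Beat values:
  whole = 4 beats
  dotted quarter = 1.5 beats
  whole = 4 beats
  whole = 4 beats
  dotted quarter = 1.5 beats
  dotted quarter = 1.5 beats
  eighth = 0.5 beats
Sum = 4 + 1.5 + 4 + 4 + 1.5 + 1.5 + 0.5
= 17 beats


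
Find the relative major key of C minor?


Reasoning:
The relative major shares the key signature and is a minor 3rd above the minor tonic
A minor 3rd above C is Eb
→ relative major of C minor is Eb major
= Eb major


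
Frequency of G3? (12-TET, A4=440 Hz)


f = 440 × 2^(n/12) where n = semitones from A4
G3: -14 semitones from A4
f = 440 × 2^(-14/12)
f = 196.00 Hz


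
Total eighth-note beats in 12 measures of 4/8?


Step by step:
Time signature 4/8: the bottom number 8 means the eighth note gets one count
The top number 4 means 4 eighth-note beats per measure
Total = 4 × 12 measures
= 48 eighth-note beats


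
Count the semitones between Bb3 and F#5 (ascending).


Absolute semitone position = octave×12 + chromatic position
Bb3: 3×12 + 10 = 46
F#5: 5×12 + 6 = 66
Difference = 66 - 46 = 20
= 20 semitones


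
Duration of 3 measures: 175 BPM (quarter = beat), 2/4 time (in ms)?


Let's work it out.
Quarter-note beat duration = 60000 / 175 ms
Beats per measure (2/4) = 2
One measure = 2 × 60000 / 175 = 120000 / 175 ms
3 measures = 3 × 120000 / 175 = 360000 / 175
= 2057.1 ms


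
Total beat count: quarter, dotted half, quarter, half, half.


Beat values:
  quarter = 1 beat
  dotted half = 3 beats
  quarter = 1 beat
  half = 2 beats
  half = 2 beats
Sum = 1 + 3 + 1 + 2 + 2
= 9 beats


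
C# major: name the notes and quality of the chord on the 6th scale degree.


C# major scale: C# D# E# F# G# A# B#
Diatonic triad on degree 6 stacks scale notes 6, 1, 3: A# C# E#
A#→C# = 3 semitones; A#→E# = 7 semitones → minor triad
= A# C# E# (minor)


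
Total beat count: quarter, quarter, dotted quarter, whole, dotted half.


Beat values:
  quarter = 1 beat
  quarter = 1 beat
  dotted quarter = 1.5 beats
  whole = 4 beats
  dotted half = 3 beats
Sum = 1 + 1 + 1.5 + 4 + 3
= 10.5 beats


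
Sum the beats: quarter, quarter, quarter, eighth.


Let's work it out.
Beat values:
  quarter = 1 beat
  quarter = 1 beat
  quarter = 1 beat
  eighth = 0.5 beats
Sum = 1 + 1 + 1 + 0.5
= 3.5 beats


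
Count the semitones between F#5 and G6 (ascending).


Solution.
Absolute semitone position = octave×12 + chromatic position
F#5: 5×12 + 6 = 66
G6: 6×12 + 7 = 79
Difference = 79 - 66 = 13
= 13 semitones


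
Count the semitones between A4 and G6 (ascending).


Reasoning:
Absolute semitone position = octave×12 + chromatic position
A4: 4×12 + 9 = 57
G6: 6×12 + 7 = 79
Difference = 79 - 57 = 22
= 22 semitones


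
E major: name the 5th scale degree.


Let's work it out.
Major scale pattern: W-W-H-W-W-W-H (2-2-1-2-2-2-1 semitones)
Starting from E:
  E + 2 semitones → F#
  F# + 2 semitones → G#
  G# + 1 semitone → A
  A + 2 semitones → B
  B + 2 semitones → C#
  C# + 2 semitones → D#
  D# + 1 semitone → E
Scale: E F# G# A B C# D#
Degree 5 = B


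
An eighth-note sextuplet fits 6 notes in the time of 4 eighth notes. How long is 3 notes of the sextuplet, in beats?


Working:
Sextuplet: 6 notes occupy the space of 4 eighth notes
Space = 4 × 1/2 = 2 beats
Each sextuplet note = 2 / 6 = 1/3 beats
3 notes = 3 × 1/3 = 1
= 1 beat


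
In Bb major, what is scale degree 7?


Working:
Major scale pattern: W-W-H-W-W-W-H (2-2-1-2-2-2-1 semitones)
Starting from Bb:
  Bb + 2 semitones → C
  C + 2 semitones → D
  D + 1 semitone → Eb
  Eb + 2 semitones → F
  F + 2 semitones → G
  G + 2 semitones → A
  A + 1 semitone → Bb
Scale: Bb C D Eb F G A
Degree 7 = A


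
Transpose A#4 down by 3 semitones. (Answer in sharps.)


Working:
A#4: chromatic position 10 in octave 4 → absolute = 4×12 + 10 = 58
Transpose down 3: 58 - 3 = 55
55 = 4×12 + 7 → G in octave 4
Result = G4


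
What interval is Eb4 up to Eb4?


Letter names: E → E spans 1 letter name → a unison
Semitones: Eb4 → Eb4 = 0 half-steps
A unison of 0 semitones is a perfect unison
= perfect unison


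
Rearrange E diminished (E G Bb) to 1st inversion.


Working:
Root position: E G Bb
1st inversion: move root up an octave
Bass note: G
Notes (bottom to top) = G Bb E


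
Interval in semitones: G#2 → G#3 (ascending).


Absolute semitone position = octave×12 + chromatic position
G#2: 2×12 + 8 = 32
G#3: 3×12 + 8 = 44
Difference = 44 - 32 = 12
= 12 semitones


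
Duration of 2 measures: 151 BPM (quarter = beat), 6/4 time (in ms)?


Solution.
Quarter-note beat duration = 60000 / 151 ms
Beats per measure (6/4) = 6
One measure = 6 × 60000 / 151 = 360000 / 151 ms
2 measures = 2 × 360000 / 151 = 720000 / 151
= 4768.2 ms


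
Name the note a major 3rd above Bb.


Let's work it out.
A 3rd spans 3 letter names, so from B we land on D
A major 3rd = 4 semitones above Bb
Spell D at that pitch: D
= D


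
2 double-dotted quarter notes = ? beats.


Base quarter note = 1 beat
Dot 1 adds half the previous value: +1/2
Dot 2 adds half the previous value: +1/4
One double-dotted quarter = 1 + 1/2 + 1/4 = 7/4
2 of them = 2 × 7/4 = 7/2
= 7/2 beats


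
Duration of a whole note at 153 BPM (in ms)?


Let's work it out.
One quarter-note beat = 60000 / BPM = 60000 / 153 ms
Whole note = 4 × quarter note
Duration = 4 × 60000 / 153 = 240000 / 153
= 1568.6 ms


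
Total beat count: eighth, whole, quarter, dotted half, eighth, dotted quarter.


Working:
Beat values:
  eighth = 0.5 beats
  whole = 4 beats
  quarter = 1 beat
  dotted half = 3 beats
  eighth = 0.5 beats
  dotted quarter = 1.5 beats
Sum = 0.5 + 4 + 1 + 3 + 0.5 + 1.5
= 10.5 beats


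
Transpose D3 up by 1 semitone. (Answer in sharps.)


Step by step:
D3: chromatic position 2 in octave 3 → absolute = 3×12 + 2 = 38
Transpose up 1: 38 + 1 = 39
39 = 3×12 + 3 → D# in octave 3
Result = D#3


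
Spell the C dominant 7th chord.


Solution.
Dominant 7th chord = root + major 3rd + perfect 5th + minor 7th
Seventh chords stack in thirds, so the letter names are C-E-G-B
Root: C
Major 3rd above C: E
Perfect 5th above C: G
Minor 7th above C: Bb
Chord = C E G Bb


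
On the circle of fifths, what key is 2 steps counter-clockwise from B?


Working:
Each counter-clockwise step moves down a perfect 5th (= up a perfect 4th)
From B: B → E → A
= A


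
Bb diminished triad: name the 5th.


Reasoning:
Diminished triad = root + minor 3rd (3 semitones) + diminished 5th (6 semitones)
A triad on Bb stacks thirds, so the chord tones use letter names B-D-F
Root: Bb
Minor 3rd above Bb: Db
Diminished 5th above Bb: Fb
The 5th = Fb


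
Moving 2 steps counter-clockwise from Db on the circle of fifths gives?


Working:
Each counter-clockwise step moves down a perfect 5th (= up a perfect 4th)
From Db: Db → F#/Gb → B
= B


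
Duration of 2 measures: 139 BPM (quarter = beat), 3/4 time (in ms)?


Reasoning:
Quarter-note beat duration = 60000 / 139 ms
Beats per measure (3/4) = 3
One measure = 3 × 60000 / 139 = 180000 / 139 ms
2 measures = 2 × 180000 / 139 = 360000 / 139
= 2589.9 ms


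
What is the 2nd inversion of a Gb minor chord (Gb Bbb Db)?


Step by step:
Root position: Gb Bbb Db
2nd inversion: move root and 3rd up an octave
Bass note: Db
Notes (bottom to top) = Db Gb Bbb


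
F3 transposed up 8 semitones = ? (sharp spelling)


Working:
F3: chromatic position 5 in octave 3 → absolute = 3×12 + 5 = 41
Transpose up 8: 41 + 8 = 49
49 = 4×12 + 1 → C# in octave 4
Result = C#4


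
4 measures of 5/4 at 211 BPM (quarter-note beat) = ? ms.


Reasoning:
Quarter-note beat duration = 60000 / 211 ms
Beats per measure (5/4) = 5
One measure = 5 × 60000 / 211 = 300000 / 211 ms
4 measures = 4 × 300000 / 211 = 1200000 / 211
= 5687.2 ms


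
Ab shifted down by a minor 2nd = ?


Working:
minor 2nd: 2 letter names, 1 semitones
Letter: A - 1 → G
Pitch: Ab - 1 semitones, spelled as a G → G
= G


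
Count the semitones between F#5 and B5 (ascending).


Solution.
Absolute semitone position = octave×12 + chromatic position
F#5: 5×12 + 6 = 66
B5: 5×12 + 11 = 71
Difference = 71 - 66 = 5
= 5 semitones


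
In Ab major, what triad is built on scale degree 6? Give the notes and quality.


Ab major scale: Ab Bb C Db Eb F G
Diatonic triad on degree 6 stacks scale notes 6, 1, 3: F Ab C
F→Ab = 3 semitones; F→C = 7 semitones → minor triad
= F Ab C (minor)


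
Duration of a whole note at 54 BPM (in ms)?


Working:
One quarter-note beat = 60000 / BPM = 60000 / 54 ms
Whole note = 4 × quarter note
Duration = 4 × 60000 / 54 = 240000 / 54
= 4444.4 ms


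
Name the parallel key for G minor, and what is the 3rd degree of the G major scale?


Working:
Parallel keys share the same tonic but differ in mode
G minor → parallel is G major
G major scale: G A B C D E F#
= G major; 3rd degree = B


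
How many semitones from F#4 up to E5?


Absolute semitone position = octave×12 + chromatic position
F#4: 4×12 + 6 = 54
E5: 5×12 + 4 = 64
Difference = 64 - 54 = 10
= 10 semitones


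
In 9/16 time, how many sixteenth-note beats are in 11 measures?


Time signature 9/16: the bottom number 16 means the sixteenth note gets one count
The top number 9 means 9 sixteenth-note beats per measure
Total = 9 × 11 measures
= 99 sixteenth-note beats


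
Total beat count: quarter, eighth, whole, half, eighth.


Let's work it out.
Beat values:
  quarter = 1 beat
  eighth = 0.5 beats
  whole = 4 beats
  half = 2 beats
  eighth = 0.5 beats
Sum = 1 + 0.5 + 4 + 2 + 0.5
= 8 beats


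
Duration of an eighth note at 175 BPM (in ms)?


Working:
One quarter-note beat = 60000 / BPM = 60000 / 175 ms
Eighth note = 1/2 × quarter note
Duration = 1/2 × 60000 / 175 = 30000 / 175
= 171.4 ms


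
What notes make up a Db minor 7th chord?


Minor 7th chord = root + minor 3rd + perfect 5th + minor 7th
Seventh chords stack in thirds, so the letter names are D-F-A-C
Root: Db
Minor 3rd above Db: Fb
Perfect 5th above Db: Ab
Minor 7th above Db: Cb
Chord = Db Fb Ab Cb


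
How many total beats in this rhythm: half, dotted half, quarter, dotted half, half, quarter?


Step by step:
Beat values:
  half = 2 beats
  dotted half = 3 beats
  quarter = 1 beat
  dotted half = 3 beats
  half = 2 beats
  quarter = 1 beat
Sum = 2 + 3 + 1 + 3 + 2 + 1
= 12 beats


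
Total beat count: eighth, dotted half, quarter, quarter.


Working:
Beat values:
  eighth = 0.5 beats
  dotted half = 3 beats
  quarter = 1 beat
  quarter = 1 beat
Sum = 0.5 + 3 + 1 + 1
= 5.5 beats


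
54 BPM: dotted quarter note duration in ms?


Step by step:
One quarter-note beat = 60000 / BPM = 60000 / 54 ms
Dotted quarter note = 3/2 × quarter note
Duration = 3/2 × 60000 / 54 = 90000 / 54
= 1666.7 ms


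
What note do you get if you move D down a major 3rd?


Let's work it out.
major 3rd: 3 letter names, 4 semitones
Letter: D - 2 → B
Pitch: D - 4 semitones, spelled as a B → Bb
= Bb


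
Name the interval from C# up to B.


Letter names: C → B spans 7 letter names → a 7th
Semitones: C# → B = 10 half-steps
A 7th of 10 semitones is a minor 7th
= minor 7th


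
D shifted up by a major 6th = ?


Step by step:
major 6th: 6 letter names, 9 semitones
Letter: D + 5 → B
Pitch: D + 9 semitones, spelled as a B → B
= B


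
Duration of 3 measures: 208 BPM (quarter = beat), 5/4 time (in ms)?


Solution.
Quarter-note beat duration = 60000 / 208 ms
Beats per measure (5/4) = 5
One measure = 5 × 60000 / 208 = 300000 / 208 ms
3 measures = 3 × 300000 / 208 = 900000 / 208
= 4326.9 ms


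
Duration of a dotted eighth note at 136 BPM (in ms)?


One quarter-note beat = 60000 / BPM = 60000 / 136 ms
Dotted eighth note = 3/4 × quarter note
Duration = 3/4 × 60000 / 136 = 45000 / 136
= 330.9 ms


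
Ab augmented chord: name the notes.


Step by step:
Augmented triad = root + major 3rd (4 semitones) + augmented 5th (8 semitones)
A triad on Ab stacks thirds, so the chord tones use letter names A-C-E
Root: Ab
Major 3rd above Ab: C
Augmented 5th above Ab: E
Chord = Ab C E


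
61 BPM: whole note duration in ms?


Solution.
One quarter-note beat = 60000 / BPM = 60000 / 61 ms
Whole note = 4 × quarter note
Duration = 4 × 60000 / 61 = 240000 / 61
= 3934.4 ms


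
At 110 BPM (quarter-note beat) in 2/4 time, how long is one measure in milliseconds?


Solution.
Quarter-note beat duration = 60000 / 110 ms
Beats per measure (2/4) = 2
One measure = 2 × 60000 / 110 = 120000 / 110 ms
= 1090.9 ms


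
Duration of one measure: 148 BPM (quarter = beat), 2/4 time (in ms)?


Let's work it out.
Quarter-note beat duration = 60000 / 148 ms
Beats per measure (2/4) = 2
One measure = 2 × 60000 / 148 = 120000 / 148 ms
= 810.8 ms


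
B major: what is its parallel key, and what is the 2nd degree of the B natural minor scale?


Working:
Parallel keys share the same tonic but differ in mode
B major → parallel is B minor
B natural minor scale: B C# D E F# G A
= B minor; 2nd degree = C#


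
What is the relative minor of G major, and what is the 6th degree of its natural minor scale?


The relative minor shares the major's key signature and starts on its 6th degree
6th degree = a major 6th above the tonic; a major 6th above G is E
→ relative minor of G major is E minor
E natural minor scale: E F# G A B C D
= E minor; 6th degree = C


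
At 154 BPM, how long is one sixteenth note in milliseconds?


Solution.
One quarter-note beat = 60000 / BPM = 60000 / 154 ms
Sixteenth note = 1/4 × quarter note
Duration = 1/4 × 60000 / 154 = 15000 / 154
= 97.4 ms


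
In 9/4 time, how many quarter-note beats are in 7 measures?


Time signature 9/4: the bottom number 4 means the quarter note gets one count
The top number 9 means 9 quarter-note beats per measure
Total = 9 × 7 measures
= 63 quarter-note beats


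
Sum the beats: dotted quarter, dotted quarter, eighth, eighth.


Beat values:
  dotted quarter = 1.5 beats
  dotted quarter = 1.5 beats
  eighth = 0.5 beats
  eighth = 0.5 beats
Sum = 1.5 + 1.5 + 0.5 + 0.5
= 4 beats


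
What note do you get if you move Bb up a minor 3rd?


Reasoning:
minor 3rd: 3 letter names, 3 semitones
Letter: B + 2 → D
Pitch: Bb + 3 semitones, spelled as a D → Db
= Db


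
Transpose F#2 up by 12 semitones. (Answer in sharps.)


Working:
F#2: chromatic position 6 in octave 2 → absolute = 2×12 + 6 = 30
Transpose up 12: 30 + 12 = 42
42 = 3×12 + 6 → F# in octave 3
Result = F#3


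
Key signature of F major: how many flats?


Flat major keys: C(0), F(1), Bb(2), Eb(3), Ab(4), Db(5), Gb(6), Cb(7)
F major has 1 flat
Order of flats: Bb Eb Ab Db Gb Cb Fb → first 1: Bb
= 1 flat


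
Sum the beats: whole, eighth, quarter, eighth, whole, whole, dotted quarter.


Beat values:
  whole = 4 beats
  eighth = 0.5 beats
  quarter = 1 beat
  eighth = 0.5 beats
  whole = 4 beats
  whole = 4 beats
  dotted quarter = 1.5 beats
Sum = 4 + 0.5 + 1 + 0.5 + 4 + 4 + 1.5
= 15.5 beats


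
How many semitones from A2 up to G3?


Step by step:
Absolute semitone position = octave×12 + chromatic position
A2: 2×12 + 9 = 33
G3: 3×12 + 7 = 43
Difference = 43 - 33 = 10
= 10 semitones


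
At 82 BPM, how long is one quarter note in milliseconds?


Let's work it out.
One quarter-note beat = 60000 / BPM = 60000 / 82 ms
Duration = 60000 / 82
= 731.7 ms


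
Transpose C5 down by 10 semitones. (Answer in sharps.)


Step by step:
C5: chromatic position 0 in octave 5 → absolute = 5×12 + 0 = 60
Transpose down 10: 60 - 10 = 50
50 = 4×12 + 2 → D in octave 4
Result = D4


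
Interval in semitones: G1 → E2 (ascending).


Reasoning:
Absolute semitone position = octave×12 + chromatic position
G1: 1×12 + 7 = 19
E2: 2×12 + 4 = 28
Difference = 28 - 19 = 9
= 9 semitones


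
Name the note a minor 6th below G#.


Working:
A 6th spans 6 letter names, so from G we land on B
A minor 6th = 8 semitones below G#
Spell B at that pitch: B#
= B#


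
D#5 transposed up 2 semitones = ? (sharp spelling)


Solution.
D#5: chromatic position 3 in octave 5 → absolute = 5×12 + 3 = 63
Transpose up 2: 63 + 2 = 65
65 = 5×12 + 5 → F in octave 5
Result = F5


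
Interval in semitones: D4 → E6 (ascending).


Step by step:
Absolute semitone position = octave×12 + chromatic position
D4: 4×12 + 2 = 50
E6: 6×12 + 4 = 76
Difference = 76 - 50 = 26
= 26 semitones


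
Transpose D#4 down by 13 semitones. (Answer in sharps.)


Reasoning:
D#4: chromatic position 3 in octave 4 → absolute = 4×12 + 3 = 51
Transpose down 13: 51 - 13 = 38
38 = 3×12 + 2 → D in octave 3
Result = D3


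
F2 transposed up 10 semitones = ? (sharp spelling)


Working:
F2: chromatic position 5 in octave 2 → absolute = 2×12 + 5 = 29
Transpose up 10: 29 + 10 = 39
39 = 3×12 + 3 → D# in octave 3
Result = D#3


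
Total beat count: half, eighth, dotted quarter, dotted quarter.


Beat values:
  half = 2 beats
  eighth = 0.5 beats
  dotted quarter = 1.5 beats
  dotted quarter = 1.5 beats
Sum = 2 + 0.5 + 1.5 + 1.5
= 5.5 beats


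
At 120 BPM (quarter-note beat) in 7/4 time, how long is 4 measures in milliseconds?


Solution.
Quarter-note beat duration = 60000 / 120 ms
Beats per measure (7/4) = 7
One measure = 7 × 60000 / 120 = 420000 / 120 ms
4 measures = 4 × 420000 / 120 = 1680000 / 120
= 14000.0 ms


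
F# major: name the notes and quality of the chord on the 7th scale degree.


Let's work it out.
F# major scale: F# G# A# B C# D# E#
Diatonic triad on degree 7 stacks scale notes 7, 2, 4: E# G# B
E#→G# = 3 semitones; E#→B = 6 semitones → diminished triad
= E# G# B (diminished)


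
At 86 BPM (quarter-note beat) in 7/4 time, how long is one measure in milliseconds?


Step by step:
Quarter-note beat duration = 60000 / 86 ms
Beats per measure (7/4) = 7
One measure = 7 × 60000 / 86 = 420000 / 86 ms
= 4883.7 ms


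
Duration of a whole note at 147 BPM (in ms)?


Step by step:
One quarter-note beat = 60000 / BPM = 60000 / 147 ms
Whole note = 4 × quarter note
Duration = 4 × 60000 / 147 = 240000 / 147
= 1632.7 ms


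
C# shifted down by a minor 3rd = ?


minor 3rd: 3 letter names, 3 semitones
Letter: C - 2 → A
Pitch: C# - 3 semitones, spelled as an A → A#
= A#


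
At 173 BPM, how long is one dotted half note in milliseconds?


One quarter-note beat = 60000 / BPM = 60000 / 173 ms
Dotted half note = 3 × quarter note
Duration = 3 × 60000 / 173 = 180000 / 173
= 1040.5 ms


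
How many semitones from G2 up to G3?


Reasoning:
Absolute semitone position = octave×12 + chromatic position
G2: 2×12 + 7 = 31
G3: 3×12 + 7 = 43
Difference = 43 - 31 = 12
= 12 semitones


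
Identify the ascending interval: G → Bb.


Reasoning:
Letter names: G → B spans 3 letter names → a 3rd
Semitones: G → Bb = 3 half-steps
A 3rd of 3 semitones is a minor 3rd
= minor 3rd


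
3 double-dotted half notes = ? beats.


Working:
Base half note = 2 beats
Dot 1 adds half the previous value: +1
Dot 2 adds half the previous value: +1/2
One double-dotted half = 2 + 1 + 1/2 = 7/2
3 of them = 3 × 7/2 = 21/2
= 21/2 beats
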